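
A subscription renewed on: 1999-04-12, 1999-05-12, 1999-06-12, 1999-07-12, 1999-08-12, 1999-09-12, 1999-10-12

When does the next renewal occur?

Gaps: 30, 31, 30, 31, 31, 30 days — not constant. Every event is on the 12th of the month.
Pattern: the 12th of each month.
Next: November 1999 → 1999-11-12.

1999-11-12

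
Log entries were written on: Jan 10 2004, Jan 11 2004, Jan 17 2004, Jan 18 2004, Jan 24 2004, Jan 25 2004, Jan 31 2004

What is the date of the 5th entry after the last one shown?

Feb 15 2004

Gaps: 1, 6, 1, 6, 1, 6 days — not constant, but cyclic with period 2.
The events fall on every Saturday and Sunday.
The following Sunday is Feb 1 2004.
Next Saturday: Feb 7 2004.
The following Sunday is Feb 8 2004.
The following Saturday is Feb 14 2004.
The following Sunday is Feb 15 2004.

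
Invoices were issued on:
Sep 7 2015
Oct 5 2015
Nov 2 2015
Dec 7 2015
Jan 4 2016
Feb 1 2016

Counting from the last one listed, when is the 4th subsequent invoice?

Gaps: 28, 28, 35, 28, 28 days — a mix of 28 and 35. Every date is a Monday.
Each is the 1st Monday of its month.
1st Monday of March 2016: Mar 7 2016.
April 2016 — 1st Monday is Apr 4 2016.
1st Monday of May 2016: May 2 2016.
1st Monday of June 2016: Jun 6 2016.

Jun 6 2016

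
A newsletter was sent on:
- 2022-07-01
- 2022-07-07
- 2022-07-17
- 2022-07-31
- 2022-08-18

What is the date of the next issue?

2022-09-09

Gaps: 6, 10, 14, 18 days — each gap is 4 larger than the previous one.
Next gap: 22 days. 2022-08-18 + 22 days = 2022-09-09.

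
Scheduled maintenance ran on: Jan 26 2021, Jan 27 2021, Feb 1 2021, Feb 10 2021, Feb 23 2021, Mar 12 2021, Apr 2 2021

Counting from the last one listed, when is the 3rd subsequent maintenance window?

Jun 28 2021

The spacing grows by 4 each time: 1, 5, 9, 13, 17, 21 days.
Next gap: 25 days. Apr 2 2021 + 25 days = Apr 27 2021.
Next gap: 29 days. Apr 27 2021 + 29 days = May 26 2021.
Next gap: 33 days. May 26 2021 + 33 days = Jun 28 2021.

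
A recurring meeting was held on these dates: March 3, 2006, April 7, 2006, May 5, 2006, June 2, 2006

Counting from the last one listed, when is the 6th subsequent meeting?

December 1, 2006

These are Fridays at 28- or 35-day spacing (35, 28, 28).
The pattern: 1st Friday of the month.
1st Friday of July 2006: July 7, 2006.
1st Friday of August 2006: August 4, 2006.
September 2006 — 1st Friday is September 1, 2006.
1st Friday of October 2006: October 6, 2006.
November 2006 — 1st Friday is November 3, 2006.
December 2006 — 1st Friday is December 1, 2006.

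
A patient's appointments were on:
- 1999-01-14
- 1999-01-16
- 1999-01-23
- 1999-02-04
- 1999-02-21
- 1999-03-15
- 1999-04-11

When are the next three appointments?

1999-05-13, 1999-06-19, 1999-07-31

Intervals are 2, 7, 12, 17, 22, 27 days — an arithmetic progression with common difference 5.
Next gap: 32 days. 1999-04-11 + 32 days = 1999-05-13.
Next gap: 37 days. 1999-05-13 + 37 days = 1999-06-19.
Next gap: 42 days. 1999-06-19 + 42 days = 1999-07-31.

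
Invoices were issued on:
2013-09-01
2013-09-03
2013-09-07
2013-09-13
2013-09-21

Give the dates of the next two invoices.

The spacing grows by 2 each time: 2, 4, 6, 8 days.
Next gap: 10 days. 2013-09-21 + 10 days = 2013-10-01.
Next gap: 12 days. 2013-10-01 + 12 days = 2013-10-13.

2013-10-01, 2013-10-13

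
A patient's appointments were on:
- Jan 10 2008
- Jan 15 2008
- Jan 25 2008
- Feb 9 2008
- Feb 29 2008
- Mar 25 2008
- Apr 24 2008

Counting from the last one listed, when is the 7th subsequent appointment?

Apr 9 2009

The spacing grows by 5 each time: 5, 10, 15, 20, 25, 30 days.
Next gap: 35 days. Apr 24 2008 + 35 days = May 29 2008.
Next gap: 40 days. May 29 2008 + 40 days = Jul 8 2008.
Next gap: 45 days. Jul 8 2008 + 45 days = Aug 22 2008.
Next gap: 50 days. Aug 22 2008 + 50 days = Oct 11 2008.
Next gap: 55 days. Oct 11 2008 + 55 days = Dec 5 2008.
Next gap: 60 days. Dec 5 2008 + 60 days = Feb 3 2009.
Next gap: 65 days. Feb 3 2009 + 65 days = Apr 9 2009.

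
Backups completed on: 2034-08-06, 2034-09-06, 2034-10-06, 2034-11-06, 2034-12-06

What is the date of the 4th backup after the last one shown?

2035-04-06

Gaps: 31, 30, 31, 30 days — not constant. Every event is on the 6th of the month.
Pattern: the 6th of each month.
January 2035: 2035-01-06.
Next: February 2035 → 2035-02-06.
March 2035: 2035-03-06.
Next: April 2035 → 2035-04-06.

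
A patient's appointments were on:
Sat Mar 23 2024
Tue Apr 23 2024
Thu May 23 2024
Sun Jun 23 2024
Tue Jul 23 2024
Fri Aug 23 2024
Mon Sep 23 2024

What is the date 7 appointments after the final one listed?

The day-of-month is always 23 (31, 30, 31, 30, 31, 31 days between events).
So this recurs on the 23rd of each month.
October 2024: Wed Oct 23 2024.
Next: November 2024 → Sat Nov 23 2024.
December 2024: Mon Dec 23 2024.
Next: January 2025 → Thu Jan 23 2025.
Next: February 2025 → Sun Feb 23 2025.
March 2025: Sun Mar 23 2025.
Next: April 2025 → Wed Apr 23 2025.

Wed Apr 23 2025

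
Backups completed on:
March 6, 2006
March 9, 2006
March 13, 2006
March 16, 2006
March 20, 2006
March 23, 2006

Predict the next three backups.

Every event lands on a Monday or Thursday (gaps cycle 3, 4, 3, 4, 3).
So the schedule is: every Monday and Thursday.
The following Monday is March 27, 2006.
The following Thursday is March 30, 2006.
Next Monday: April 3, 2006.

March 27, 2006; March 30, 2006; April 3, 2006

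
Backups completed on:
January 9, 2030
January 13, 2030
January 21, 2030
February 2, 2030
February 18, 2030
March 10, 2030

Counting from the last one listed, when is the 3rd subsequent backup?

June 2, 2030

Gaps: 4, 8, 12, 16, 20 days — each gap is 4 larger than the previous one.
Next gap: 24 days. March 10, 2030 + 24 days = April 3, 2030.
Next gap: 28 days. April 3, 2030 + 28 days = May 1, 2030.
Next gap: 32 days. May 1, 2030 + 32 days = June 2, 2030.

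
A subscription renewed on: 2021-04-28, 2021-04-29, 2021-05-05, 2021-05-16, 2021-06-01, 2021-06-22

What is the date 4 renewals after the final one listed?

The spacing grows by 5 each time: 1, 6, 11, 16, 21 days.
Next gap: 26 days. 2021-06-22 + 26 days = 2021-07-18.
Next gap: 31 days. 2021-07-18 + 31 days = 2021-08-18.
Next gap: 36 days. 2021-08-18 + 36 days = 2021-09-23.
Next gap: 41 days. 2021-09-23 + 41 days = 2021-11-03.

2021-11-03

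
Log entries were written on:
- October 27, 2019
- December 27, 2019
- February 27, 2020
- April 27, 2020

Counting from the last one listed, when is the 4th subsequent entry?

The day-of-month is always 27 (61, 62, 60 days between events).
So this recurs on the 27th of every 2 months.
June 2020: June 27, 2020.
August 2020: August 27, 2020.
October 2020: October 27, 2020.
December 2020: December 27, 2020.

December 27, 2020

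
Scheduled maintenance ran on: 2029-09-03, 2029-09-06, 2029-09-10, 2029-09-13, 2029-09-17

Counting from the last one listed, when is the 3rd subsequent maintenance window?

2029-09-27

Gaps: 3, 4, 3, 4 days — not constant, but cyclic with period 2.
The events fall on every Monday and Thursday.
Next Thursday: 2029-09-20.
Next Monday: 2029-09-24.
The following Thursday is 2029-09-27.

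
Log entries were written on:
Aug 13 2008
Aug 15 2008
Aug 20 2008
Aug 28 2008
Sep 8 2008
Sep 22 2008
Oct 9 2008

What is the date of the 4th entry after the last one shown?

Jan 15 2009

Intervals are 2, 5, 8, 11, 14, 17 days — an arithmetic progression with common difference 3.
Next gap: 20 days. Oct 9 2008 + 20 days = Oct 29 2008.
Next gap: 23 days. Oct 29 2008 + 23 days = Nov 21 2008.
Next gap: 26 days. Nov 21 2008 + 26 days = Dec 17 2008.
Next gap: 29 days. Dec 17 2008 + 29 days = Jan 15 2009.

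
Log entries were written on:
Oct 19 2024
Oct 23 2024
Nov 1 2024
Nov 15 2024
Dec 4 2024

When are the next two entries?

Dec 28 2024, Jan 26 2025

Intervals are 4, 9, 14, 19 days — an arithmetic progression with common difference 5.
Next gap: 24 days. Dec 4 2024 + 24 days = Dec 28 2024.
Next gap: 29 days. Dec 28 2024 + 29 days = Jan 26 2025.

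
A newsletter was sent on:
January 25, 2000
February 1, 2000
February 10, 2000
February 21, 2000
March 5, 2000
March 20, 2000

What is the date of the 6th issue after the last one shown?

Gaps: 7, 9, 11, 13, 15 days — each gap is 2 larger than the previous one.
Next gap: 17 days. March 20, 2000 + 17 days = April 6, 2000.
Next gap: 19 days. April 6, 2000 + 19 days = April 25, 2000.
Next gap: 21 days. April 25, 2000 + 21 days = May 16, 2000.
Next gap: 23 days. May 16, 2000 + 23 days = June 8, 2000.
Next gap: 25 days. June 8, 2000 + 25 days = July 3, 2000.
Next gap: 27 days. July 3, 2000 + 27 days = July 30, 2000.

July 30, 2000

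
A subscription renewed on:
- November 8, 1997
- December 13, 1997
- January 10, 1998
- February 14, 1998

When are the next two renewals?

Gaps: 35, 28, 35 days — a mix of 28 and 35. Every date is a Saturday.
Each is the 2nd Saturday of its month.
March 1998 — 2nd Saturday is March 14, 1998.
April 1998 — 2nd Saturday is April 11, 1998.

March 14, 1998; April 11, 1998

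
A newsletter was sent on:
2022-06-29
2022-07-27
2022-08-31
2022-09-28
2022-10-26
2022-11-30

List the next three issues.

These are Wednesdays with 28, 35, 28, 28, 35-day gaps.
Each is the final Wednesday of its month — 2022-06-29 is past the 28th, so '4th Wednesday' doesn't fit.
Last Wednesday of December 2022: 2022-12-28.
Last Wednesday of January 2023: 2023-01-25.
February 2023 ends with Wednesday 2023-02-22.

2022-12-28, 2023-01-25, 2023-02-22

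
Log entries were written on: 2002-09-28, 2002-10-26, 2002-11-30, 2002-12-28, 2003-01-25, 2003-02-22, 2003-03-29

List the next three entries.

2003-04-26, 2003-05-31, 2003-06-28

Every date is a Saturday; gaps 28, 35, 28, 28, 28, 35 days.
Each is the last Saturday of its month (at least one falls on the 29th or later, ruling out '4th Saturday').
April 2003 ends with Saturday 2003-04-26.
Last Saturday of May 2003: 2003-05-31.
Last Saturday of June 2003: 2003-06-28.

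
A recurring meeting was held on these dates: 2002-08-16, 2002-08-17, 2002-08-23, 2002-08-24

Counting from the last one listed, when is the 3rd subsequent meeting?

2002-09-06

Gaps: 1, 6, 1 days — not constant, but cyclic with period 2.
The events fall on every Friday and Saturday.
Next Friday: 2002-08-30.
Next Saturday: 2002-08-31.
Next Friday: 2002-09-06.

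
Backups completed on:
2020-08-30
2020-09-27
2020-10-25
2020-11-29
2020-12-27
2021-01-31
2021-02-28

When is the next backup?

All Sundays; the gaps (28, 28, 35, 28, 35, 28) vary with month length.
This is the last Sunday of each month.
March 2021 ends with Sunday 2021-03-28.

2021-03-28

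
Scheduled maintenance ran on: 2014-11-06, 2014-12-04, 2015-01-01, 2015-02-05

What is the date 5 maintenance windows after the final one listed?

2015-07-02

All dates are Thursdays, 28, 28, 35 days apart.
Specifically, the 1st Thursday of each month.
1st Thursday of March 2015: 2015-03-05.
April 2015 — 1st Thursday is 2015-04-02.
1st Thursday of May 2015: 2015-05-07.
1st Thursday of June 2015: 2015-06-04.
1st Thursday of July 2015: 2015-07-02.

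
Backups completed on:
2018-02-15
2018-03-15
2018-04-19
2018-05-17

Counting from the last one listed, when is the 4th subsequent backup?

2018-09-20

These are Thursdays at 28- or 35-day spacing (28, 35, 28).
The pattern: 3rd Thursday of the month.
3rd Thursday of June 2018: 2018-06-21.
3rd Thursday of July 2018: 2018-07-19.
3rd Thursday of August 2018: 2018-08-16.
September 2018 — 3rd Thursday is 2018-09-20.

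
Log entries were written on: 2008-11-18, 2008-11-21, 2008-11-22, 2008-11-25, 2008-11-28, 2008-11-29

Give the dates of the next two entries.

2008-12-02, 2008-12-05

Gaps: 3, 1, 3, 3, 1 days — not constant, but cyclic with period 3.
The events fall on every Tuesday, Friday and Saturday.
Next Tuesday: 2008-12-02.
The following Friday is 2008-12-05.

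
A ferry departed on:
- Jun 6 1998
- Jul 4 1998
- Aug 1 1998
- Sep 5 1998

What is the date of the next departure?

All dates are Saturdays, 28, 28, 35 days apart.
Specifically, the 1st Saturday of each month.
1st Saturday of October 1998: Oct 3 1998.

Oct 3 1998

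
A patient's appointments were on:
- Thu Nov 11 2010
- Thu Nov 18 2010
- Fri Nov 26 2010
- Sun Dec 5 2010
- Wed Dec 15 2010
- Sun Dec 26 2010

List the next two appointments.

Fri Jan 7 2011, Thu Jan 20 2011

Intervals are 7, 8, 9, 10, 11 days — an arithmetic progression with common difference 1.
Next gap: 12 days. Sun Dec 26 2010 + 12 days = Fri Jan 7 2011.
Next gap: 13 days. Fri Jan 7 2011 + 13 days = Thu Jan 20 2011.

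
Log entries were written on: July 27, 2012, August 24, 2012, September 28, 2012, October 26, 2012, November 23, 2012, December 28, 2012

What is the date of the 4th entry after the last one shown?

All dates are Fridays, 28, 35, 28, 28, 35 days apart.
Specifically, the 4th Friday of each month.
January 2013 — 4th Friday is January 25, 2013.
February 2013 — 4th Friday is February 22, 2013.
March 2013 — 4th Friday is March 22, 2013.
April 2013 — 4th Friday is April 26, 2013.

April 26, 2013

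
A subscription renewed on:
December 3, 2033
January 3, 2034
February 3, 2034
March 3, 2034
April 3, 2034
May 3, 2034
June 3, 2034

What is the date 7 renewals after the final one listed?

Gaps: 31, 31, 28, 31, 30, 31 days — not constant. Every event is on the 3rd of the month.
Pattern: the 3rd of each month.
Next: July 2034 → July 3, 2034.
Next: August 2034 → August 3, 2034.
Next: September 2034 → September 3, 2034.
Next: October 2034 → October 3, 2034.
Next: November 2034 → November 3, 2034.
December 2034: December 3, 2034.
January 2035: January 3, 2035.

January 3, 2035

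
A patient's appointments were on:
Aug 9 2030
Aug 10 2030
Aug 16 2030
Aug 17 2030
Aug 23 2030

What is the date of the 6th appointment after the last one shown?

Sep 13 2030

Every event lands on a Friday or Saturday (gaps cycle 1, 6, 1, 6).
So the schedule is: every Friday and Saturday.
Next Saturday: Aug 24 2030.
The following Friday is Aug 30 2030.
Next Saturday: Aug 31 2030.
Next Friday: Sep 6 2030.
The following Saturday is Sep 7 2030.
The following Friday is Sep 13 2030.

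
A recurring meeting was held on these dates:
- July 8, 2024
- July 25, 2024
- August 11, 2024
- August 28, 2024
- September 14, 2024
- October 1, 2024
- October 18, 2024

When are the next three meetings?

Gaps between consecutive events: 17, 17, 17, 17, 17, 17 days — a constant 17-day interval.
October 18, 2024 + 17 days = November 4, 2024.
November 4, 2024 + 17 days = November 21, 2024.
November 21, 2024 + 17 days = December 8, 2024.

November 4, 2024; November 21, 2024; December 8, 2024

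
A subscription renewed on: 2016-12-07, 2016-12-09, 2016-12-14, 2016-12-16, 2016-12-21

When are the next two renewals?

The gap pattern 2, 5, 2, 5 repeats every 2 events.
These are the Wednesdays and Fridays of each week.
The following Friday is 2016-12-23.
Next Wednesday: 2016-12-28.

2016-12-23, 2016-12-28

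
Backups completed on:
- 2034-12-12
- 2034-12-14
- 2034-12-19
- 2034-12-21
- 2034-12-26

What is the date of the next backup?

Gaps: 2, 5, 2, 5 days — not constant, but cyclic with period 2.
The events fall on every Tuesday and Thursday.
Next Thursday: 2034-12-28.

2034-12-28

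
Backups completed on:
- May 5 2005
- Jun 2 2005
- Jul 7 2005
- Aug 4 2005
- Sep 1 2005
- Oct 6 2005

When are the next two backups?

Nov 3 2005, Dec 1 2005

All dates are Thursdays, 28, 35, 28, 28, 35 days apart.
Specifically, the 1st Thursday of each month.
1st Thursday of November 2005: Nov 3 2005.
1st Thursday of December 2005: Dec 1 2005.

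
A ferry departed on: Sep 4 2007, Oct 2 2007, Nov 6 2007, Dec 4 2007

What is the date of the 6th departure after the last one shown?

These are Tuesdays at 28- or 35-day spacing (28, 35, 28).
The pattern: 1st Tuesday of the month.
January 2008 — 1st Tuesday is Jan 1 2008.
February 2008 — 1st Tuesday is Feb 5 2008.
1st Tuesday of March 2008: Mar 4 2008.
1st Tuesday of April 2008: Apr 1 2008.
May 2008 — 1st Tuesday is May 6 2008.
1st Tuesday of June 2008: Jun 3 2008.

Jun 3 2008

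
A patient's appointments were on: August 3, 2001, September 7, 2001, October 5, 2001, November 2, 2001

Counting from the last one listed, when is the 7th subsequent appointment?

All dates are Fridays, 35, 28, 28 days apart.
Specifically, the 1st Friday of each month.
1st Friday of December 2001: December 7, 2001.
January 2002 — 1st Friday is January 4, 2002.
1st Friday of February 2002: February 1, 2002.
1st Friday of March 2002: March 1, 2002.
April 2002 — 1st Friday is April 5, 2002.
1st Friday of May 2002: May 3, 2002.
June 2002 — 1st Friday is June 7, 2002.

June 7, 2002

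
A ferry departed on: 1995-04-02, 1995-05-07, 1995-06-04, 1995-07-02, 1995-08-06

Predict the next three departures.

Gaps: 35, 28, 28, 35 days — a mix of 28 and 35. Every date is a Sunday.
Each is the 1st Sunday of its month.
September 1995 — 1st Sunday is 1995-09-03.
1st Sunday of October 1995: 1995-10-01.
November 1995 — 1st Sunday is 1995-11-05.

1995-09-03, 1995-10-01, 1995-11-05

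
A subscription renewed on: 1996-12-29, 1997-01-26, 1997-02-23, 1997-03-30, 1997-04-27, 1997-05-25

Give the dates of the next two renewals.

1997-06-29, 1997-07-27

All Sundays; the gaps (28, 28, 35, 28, 28) vary with month length.
This is the last Sunday of each month.
June 1997 ends with Sunday 1997-06-29.
July 1997 ends with Sunday 1997-07-27.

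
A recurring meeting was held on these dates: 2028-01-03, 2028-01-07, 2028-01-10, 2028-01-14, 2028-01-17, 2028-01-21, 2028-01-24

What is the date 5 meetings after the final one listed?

Every event lands on a Monday or Friday (gaps cycle 4, 3, 4, 3, 4, 3).
So the schedule is: every Monday and Friday.
The following Friday is 2028-01-28.
Next Monday: 2028-01-31.
Next Friday: 2028-02-04.
Next Monday: 2028-02-07.
The following Friday is 2028-02-11.

2028-02-11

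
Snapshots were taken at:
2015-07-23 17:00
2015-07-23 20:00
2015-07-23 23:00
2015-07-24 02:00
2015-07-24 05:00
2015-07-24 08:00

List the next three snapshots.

Gaps: 3, 3, 3, 3, 3 hours — each event is 3 hours after the previous one.
2015-07-24 08:00 + 3 h = 2015-07-24 11:00.
2015-07-24 11:00 + 3 h = 2015-07-24 14:00.
2015-07-24 14:00 + 3 h = 2015-07-24 17:00.

2015-07-24 11:00, 2015-07-24 14:00, 2015-07-24 17:00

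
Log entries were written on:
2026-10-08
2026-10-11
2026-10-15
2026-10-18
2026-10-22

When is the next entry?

The gap pattern 3, 4, 3, 4 repeats every 2 events.
These are the Thursdays and Sundays of each week.
The following Sunday is 2026-10-25.

2026-10-25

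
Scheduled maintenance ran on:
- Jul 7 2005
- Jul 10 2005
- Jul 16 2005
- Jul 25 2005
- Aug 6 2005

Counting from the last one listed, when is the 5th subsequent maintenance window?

Nov 19 2005

The spacing grows by 3 each time: 3, 6, 9, 12 days.
Next gap: 15 days. Aug 6 2005 + 15 days = Aug 21 2005.
Next gap: 18 days. Aug 21 2005 + 18 days = Sep 8 2005.
Next gap: 21 days. Sep 8 2005 + 21 days = Sep 29 2005.
Next gap: 24 days. Sep 29 2005 + 24 days = Oct 23 2005.
Next gap: 27 days. Oct 23 2005 + 27 days = Nov 19 2005.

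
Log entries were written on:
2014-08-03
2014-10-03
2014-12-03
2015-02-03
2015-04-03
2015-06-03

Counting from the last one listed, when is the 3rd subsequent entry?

Each date is the 3rd; the gaps (61, 61, 62, 59, 61) track the month lengths.
The rule is the 3rd of every 2 months.
August 2015: 2015-08-03.
October 2015: 2015-10-03.
December 2015: 2015-12-03.

2015-12-03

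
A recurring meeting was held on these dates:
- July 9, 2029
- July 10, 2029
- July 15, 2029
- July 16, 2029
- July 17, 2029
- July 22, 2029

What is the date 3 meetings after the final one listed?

The gap pattern 1, 5, 1, 1, 5 repeats every 3 events.
These are the Mondays, Tuesdays and Sundays of each week.
Next Monday: July 23, 2029.
The following Tuesday is July 24, 2029.
The following Sunday is July 29, 2029.

July 29, 2029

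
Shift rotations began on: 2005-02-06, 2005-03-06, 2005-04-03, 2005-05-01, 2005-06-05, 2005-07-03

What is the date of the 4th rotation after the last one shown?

Gaps: 28, 28, 28, 35, 28 days — a mix of 28 and 35. Every date is a Sunday.
Each is the 1st Sunday of its month.
1st Sunday of August 2005: 2005-08-07.
September 2005 — 1st Sunday is 2005-09-04.
October 2005 — 1st Sunday is 2005-10-02.
1st Sunday of November 2005: 2005-11-06.

2005-11-06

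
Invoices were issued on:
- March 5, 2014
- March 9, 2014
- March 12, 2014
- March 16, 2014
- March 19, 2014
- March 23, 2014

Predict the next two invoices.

March 26, 2014; March 30, 2014

The gap pattern 4, 3, 4, 3, 4 repeats every 2 events.
These are the Wednesdays and Sundays of each week.
Next Wednesday: March 26, 2014.
Next Sunday: March 30, 2014.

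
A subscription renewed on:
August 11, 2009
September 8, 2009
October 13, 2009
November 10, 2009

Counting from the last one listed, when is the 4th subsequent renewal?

March 9, 2010

These are Tuesdays at 28- or 35-day spacing (28, 35, 28).
The pattern: 2nd Tuesday of the month.
2nd Tuesday of December 2009: December 8, 2009.
2nd Tuesday of January 2010: January 12, 2010.
2nd Tuesday of February 2010: February 9, 2010.
March 2010 — 2nd Tuesday is March 9, 2010.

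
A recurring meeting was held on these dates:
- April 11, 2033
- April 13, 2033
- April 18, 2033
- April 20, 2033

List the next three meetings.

Gaps: 2, 5, 2 days — not constant, but cyclic with period 2.
The events fall on every Monday and Wednesday.
The following Monday is April 25, 2033.
The following Wednesday is April 27, 2033.
Next Monday: May 2, 2033.

April 25, 2033; April 27, 2033; May 2, 2033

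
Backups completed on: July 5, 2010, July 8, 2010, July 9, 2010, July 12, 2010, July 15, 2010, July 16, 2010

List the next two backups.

Gaps: 3, 1, 3, 3, 1 days — not constant, but cyclic with period 3.
The events fall on every Monday, Thursday and Friday.
Next Monday: July 19, 2010.
The following Thursday is July 22, 2010.

July 19, 2010; July 22, 2010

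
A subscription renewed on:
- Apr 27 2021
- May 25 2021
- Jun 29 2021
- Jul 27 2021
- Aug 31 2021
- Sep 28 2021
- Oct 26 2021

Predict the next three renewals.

Every date is a Tuesday; gaps 28, 35, 28, 35, 28, 28 days.
Each is the last Tuesday of its month (at least one falls on the 29th or later, ruling out '4th Tuesday').
November 2021 ends with Tuesday Nov 30 2021.
December 2021 ends with Tuesday Dec 28 2021.
Last Tuesday of January 2022: Jan 25 2022.

Nov 30 2021, Dec 28 2021, Jan 25 2022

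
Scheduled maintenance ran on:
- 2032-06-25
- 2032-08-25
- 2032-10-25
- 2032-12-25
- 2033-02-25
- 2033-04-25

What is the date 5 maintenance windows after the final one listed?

2034-02-25

Gaps: 61, 61, 61, 62, 59 days — not constant. Every event is on the 25th of the month.
Pattern: the 25th of every 2 months.
June 2033: 2033-06-25.
Next: August 2033 → 2033-08-25.
October 2033: 2033-10-25.
Next: December 2033 → 2033-12-25.
February 2034: 2034-02-25.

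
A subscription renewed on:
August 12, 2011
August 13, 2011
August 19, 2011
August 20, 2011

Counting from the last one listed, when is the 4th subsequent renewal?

September 3, 2011

The gap pattern 1, 6, 1 repeats every 2 events.
These are the Fridays and Saturdays of each week.
Next Friday: August 26, 2011.
The following Saturday is August 27, 2011.
The following Friday is September 2, 2011.
Next Saturday: September 3, 2011.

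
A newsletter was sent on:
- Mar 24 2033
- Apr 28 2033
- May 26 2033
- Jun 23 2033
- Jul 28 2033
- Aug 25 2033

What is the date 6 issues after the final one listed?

Feb 23 2034

All dates are Thursdays, 35, 28, 28, 35, 28 days apart.
Specifically, the 4th Thursday of each month.
4th Thursday of September 2033: Sep 22 2033.
October 2033 — 4th Thursday is Oct 27 2033.
4th Thursday of November 2033: Nov 24 2033.
4th Thursday of December 2033: Dec 22 2033.
January 2034 — 4th Thursday is Jan 26 2034.
February 2034 — 4th Thursday is Feb 23 2034.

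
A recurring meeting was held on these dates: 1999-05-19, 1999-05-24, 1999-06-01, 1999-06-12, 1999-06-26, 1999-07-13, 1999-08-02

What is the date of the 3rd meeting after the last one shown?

Gaps: 5, 8, 11, 14, 17, 20 days — each gap is 3 larger than the previous one.
Next gap: 23 days. 1999-08-02 + 23 days = 1999-08-25.
Next gap: 26 days. 1999-08-25 + 26 days = 1999-09-20.
Next gap: 29 days. 1999-09-20 + 29 days = 1999-10-19.

1999-10-19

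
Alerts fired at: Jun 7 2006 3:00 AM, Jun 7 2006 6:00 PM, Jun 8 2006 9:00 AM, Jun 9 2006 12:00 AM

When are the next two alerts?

Gaps: 15, 15, 15 hours — each event is 15 hours after the previous one.
Jun 9 2006 12:00 AM + 15 h = Jun 9 2006 3:00 PM.
Jun 9 2006 3:00 PM + 15 h = Jun 10 2006 6:00 AM.

Jun 9 2006 3:00 PM, Jun 10 2006 6:00 AM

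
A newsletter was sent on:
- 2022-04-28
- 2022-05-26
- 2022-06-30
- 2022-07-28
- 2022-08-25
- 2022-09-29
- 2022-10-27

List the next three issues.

Every date is a Thursday; gaps 28, 35, 28, 28, 35, 28 days.
Each is the last Thursday of its month (at least one falls on the 29th or later, ruling out '4th Thursday').
Last Thursday of November 2022: 2022-11-24.
Last Thursday of December 2022: 2022-12-29.
January 2023 ends with Thursday 2023-01-26.

2022-11-24, 2022-12-29, 2023-01-26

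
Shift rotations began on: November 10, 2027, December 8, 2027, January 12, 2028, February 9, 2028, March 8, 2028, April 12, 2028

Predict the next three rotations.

May 10, 2028; June 14, 2028; July 12, 2028

These are Wednesdays at 28- or 35-day spacing (28, 35, 28, 28, 35).
The pattern: 2nd Wednesday of the month.
2nd Wednesday of May 2028: May 10, 2028.
June 2028 — 2nd Wednesday is June 14, 2028.
July 2028 — 2nd Wednesday is July 12, 2028.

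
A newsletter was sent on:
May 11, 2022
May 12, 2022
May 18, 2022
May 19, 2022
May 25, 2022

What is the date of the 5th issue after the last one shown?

June 9, 2022

Gaps: 1, 6, 1, 6 days — not constant, but cyclic with period 2.
The events fall on every Wednesday and Thursday.
The following Thursday is May 26, 2022.
The following Wednesday is June 1, 2022.
Next Thursday: June 2, 2022.
The following Wednesday is June 8, 2022.
The following Thursday is June 9, 2022.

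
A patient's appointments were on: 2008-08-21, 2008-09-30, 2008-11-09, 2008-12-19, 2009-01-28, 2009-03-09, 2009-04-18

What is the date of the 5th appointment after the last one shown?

Every event comes 40 days after the last (40, 40, 40, 40, 40, 40).
2009-04-18 + 40 days = 2009-05-28.
2009-05-28 + 40 days = 2009-07-07.
2009-07-07 + 40 days = 2009-08-16.
2009-08-16 + 40 days = 2009-09-25.
2009-09-25 + 40 days = 2009-11-04.

2009-11-04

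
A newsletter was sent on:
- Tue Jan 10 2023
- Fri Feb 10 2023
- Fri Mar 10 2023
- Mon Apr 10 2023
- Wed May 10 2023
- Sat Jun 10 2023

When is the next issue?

Mon Jul 10 2023

Gaps: 31, 28, 31, 30, 31 days — not constant. Every event is on the 10th of the month.
Pattern: the 10th of each month.
Next: July 2023 → Mon Jul 10 2023.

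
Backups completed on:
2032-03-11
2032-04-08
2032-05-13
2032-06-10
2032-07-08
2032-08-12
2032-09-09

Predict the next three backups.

2032-10-14, 2032-11-11, 2032-12-09

These are Thursdays at 28- or 35-day spacing (28, 35, 28, 28, 35, 28).
The pattern: 2nd Thursday of the month.
October 2032 — 2nd Thursday is 2032-10-14.
2nd Thursday of November 2032: 2032-11-11.
December 2032 — 2nd Thursday is 2032-12-09.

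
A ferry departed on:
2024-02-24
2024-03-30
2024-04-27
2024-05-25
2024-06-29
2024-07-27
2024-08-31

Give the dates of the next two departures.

2024-09-28, 2024-10-26

All Saturdays; the gaps (35, 28, 28, 35, 28, 35) vary with month length.
This is the last Saturday of each month.
Last Saturday of September 2024: 2024-09-28.
October 2024 ends with Saturday 2024-10-26.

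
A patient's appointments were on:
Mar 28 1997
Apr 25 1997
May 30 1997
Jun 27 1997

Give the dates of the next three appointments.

These are Fridays with 28, 35, 28-day gaps.
Each is the final Friday of its month — May 30 1997 is past the 28th, so '4th Friday' doesn't fit.
Last Friday of July 1997: Jul 25 1997.
Last Friday of August 1997: Aug 29 1997.
Last Friday of September 1997: Sep 26 1997.

Jul 25 1997, Aug 29 1997, Sep 26 1997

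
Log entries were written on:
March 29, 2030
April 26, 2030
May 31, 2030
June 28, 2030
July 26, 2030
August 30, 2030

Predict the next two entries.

September 27, 2030; October 25, 2030

Every date is a Friday; gaps 28, 35, 28, 28, 35 days.
Each is the last Friday of its month (at least one falls on the 29th or later, ruling out '4th Friday').
Last Friday of September 2030: September 27, 2030.
Last Friday of October 2030: October 25, 2030.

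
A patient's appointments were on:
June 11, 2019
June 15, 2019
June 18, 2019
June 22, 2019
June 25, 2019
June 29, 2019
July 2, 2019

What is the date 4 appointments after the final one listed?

Every event lands on a Tuesday or Saturday (gaps cycle 4, 3, 4, 3, 4, 3).
So the schedule is: every Tuesday and Saturday.
Next Saturday: July 6, 2019.
Next Tuesday: July 9, 2019.
The following Saturday is July 13, 2019.
Next Tuesday: July 16, 2019.

July 16, 2019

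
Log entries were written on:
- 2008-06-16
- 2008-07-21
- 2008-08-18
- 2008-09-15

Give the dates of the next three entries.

2008-10-20, 2008-11-17, 2008-12-15

Gaps: 35, 28, 28 days — a mix of 28 and 35. Every date is a Monday.
Each is the 3rd Monday of its month.
October 2008 — 3rd Monday is 2008-10-20.
3rd Monday of November 2008: 2008-11-17.
December 2008 — 3rd Monday is 2008-12-15.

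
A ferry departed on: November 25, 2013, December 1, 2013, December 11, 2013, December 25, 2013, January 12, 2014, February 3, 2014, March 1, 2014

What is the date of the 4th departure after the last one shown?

The spacing grows by 4 each time: 6, 10, 14, 18, 22, 26 days.
Next gap: 30 days. March 1, 2014 + 30 days = March 31, 2014.
Next gap: 34 days. March 31, 2014 + 34 days = May 4, 2014.
Next gap: 38 days. May 4, 2014 + 38 days = June 11, 2014.
Next gap: 42 days. June 11, 2014 + 42 days = July 23, 2014.

July 23, 2014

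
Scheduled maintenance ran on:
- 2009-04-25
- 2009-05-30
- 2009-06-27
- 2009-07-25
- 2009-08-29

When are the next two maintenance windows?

These are Saturdays with 35, 28, 28, 35-day gaps.
Each is the final Saturday of its month — 2009-05-30 is past the 28th, so '4th Saturday' doesn't fit.
September 2009 ends with Saturday 2009-09-26.
Last Saturday of October 2009: 2009-10-31.

2009-09-26, 2009-10-31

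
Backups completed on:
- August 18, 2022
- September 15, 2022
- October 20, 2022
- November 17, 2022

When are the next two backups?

Gaps: 28, 35, 28 days — a mix of 28 and 35. Every date is a Thursday.
Each is the 3rd Thursday of its month.
3rd Thursday of December 2022: December 15, 2022.
January 2023 — 3rd Thursday is January 19, 2023.

December 15, 2022; January 19, 2023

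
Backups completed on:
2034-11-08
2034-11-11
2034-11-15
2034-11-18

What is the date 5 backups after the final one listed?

2034-12-06

Every event lands on a Wednesday or Saturday (gaps cycle 3, 4, 3).
So the schedule is: every Wednesday and Saturday.
Next Wednesday: 2034-11-22.
Next Saturday: 2034-11-25.
Next Wednesday: 2034-11-29.
The following Saturday is 2034-12-02.
Next Wednesday: 2034-12-06.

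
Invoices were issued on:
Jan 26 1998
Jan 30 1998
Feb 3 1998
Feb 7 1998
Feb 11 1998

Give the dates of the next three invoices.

The spacing is 4, 4, 4, 4 days — always 4 days.
Feb 11 1998 + 4 days = Feb 15 1998.
Feb 15 1998 + 4 days = Feb 19 1998.
Feb 19 1998 + 4 days = Feb 23 1998.

Feb 15 1998, Feb 19 1998, Feb 23 1998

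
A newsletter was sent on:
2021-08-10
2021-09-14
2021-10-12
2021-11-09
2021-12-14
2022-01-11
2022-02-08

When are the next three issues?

2022-03-08, 2022-04-12, 2022-05-10

These are Tuesdays at 28- or 35-day spacing (35, 28, 28, 35, 28, 28).
The pattern: 2nd Tuesday of the month.
2nd Tuesday of March 2022: 2022-03-08.
2nd Tuesday of April 2022: 2022-04-12.
2nd Tuesday of May 2022: 2022-05-10.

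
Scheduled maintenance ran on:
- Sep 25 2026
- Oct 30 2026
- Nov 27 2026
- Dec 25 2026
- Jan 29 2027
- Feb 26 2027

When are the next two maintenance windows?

These are Fridays with 35, 28, 28, 35, 28-day gaps.
Each is the final Friday of its month — Oct 30 2026 is past the 28th, so '4th Friday' doesn't fit.
Last Friday of March 2027: Mar 26 2027.
April 2027 ends with Friday Apr 30 2027.

Mar 26 2027, Apr 30 2027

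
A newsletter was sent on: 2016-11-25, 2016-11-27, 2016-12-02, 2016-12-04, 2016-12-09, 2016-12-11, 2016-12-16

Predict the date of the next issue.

Every event lands on a Friday or Sunday (gaps cycle 2, 5, 2, 5, 2, 5).
So the schedule is: every Friday and Sunday.
The following Sunday is 2016-12-18.

2016-12-18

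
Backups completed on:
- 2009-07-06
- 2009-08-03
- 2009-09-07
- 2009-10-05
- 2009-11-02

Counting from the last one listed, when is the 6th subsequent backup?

All dates are Mondays, 28, 35, 28, 28 days apart.
Specifically, the 1st Monday of each month.
1st Monday of December 2009: 2009-12-07.
1st Monday of January 2010: 2010-01-04.
1st Monday of February 2010: 2010-02-01.
March 2010 — 1st Monday is 2010-03-01.
1st Monday of April 2010: 2010-04-05.
May 2010 — 1st Monday is 2010-05-03.

2010-05-03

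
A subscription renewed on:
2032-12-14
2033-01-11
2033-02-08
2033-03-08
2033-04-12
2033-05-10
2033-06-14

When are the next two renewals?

Gaps: 28, 28, 28, 35, 28, 35 days — a mix of 28 and 35. Every date is a Tuesday.
Each is the 2nd Tuesday of its month.
July 2033 — 2nd Tuesday is 2033-07-12.
2nd Tuesday of August 2033: 2033-08-09.

2033-07-12, 2033-08-09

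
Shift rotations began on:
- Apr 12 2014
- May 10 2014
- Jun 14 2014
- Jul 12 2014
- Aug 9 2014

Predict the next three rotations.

Sep 13 2014, Oct 11 2014, Nov 8 2014

These are Saturdays at 28- or 35-day spacing (28, 35, 28, 28).
The pattern: 2nd Saturday of the month.
September 2014 — 2nd Saturday is Sep 13 2014.
2nd Saturday of October 2014: Oct 11 2014.
2nd Saturday of November 2014: Nov 8 2014.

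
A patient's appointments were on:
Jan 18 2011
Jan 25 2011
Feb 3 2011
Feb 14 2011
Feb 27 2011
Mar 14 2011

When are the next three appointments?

Gaps: 7, 9, 11, 13, 15 days — each gap is 2 larger than the previous one.
Next gap: 17 days. Mar 14 2011 + 17 days = Mar 31 2011.
Next gap: 19 days. Mar 31 2011 + 19 days = Apr 19 2011.
Next gap: 21 days. Apr 19 2011 + 21 days = May 10 2011.

Mar 31 2011, Apr 19 2011, May 10 2011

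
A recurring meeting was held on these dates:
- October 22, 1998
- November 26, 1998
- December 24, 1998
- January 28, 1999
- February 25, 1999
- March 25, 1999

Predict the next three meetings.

Gaps: 35, 28, 35, 28, 28 days — a mix of 28 and 35. Every date is a Thursday.
Each is the 4th Thursday of its month.
4th Thursday of April 1999: April 22, 1999.
4th Thursday of May 1999: May 27, 1999.
June 1999 — 4th Thursday is June 24, 1999.

April 22, 1999; May 27, 1999; June 24, 1999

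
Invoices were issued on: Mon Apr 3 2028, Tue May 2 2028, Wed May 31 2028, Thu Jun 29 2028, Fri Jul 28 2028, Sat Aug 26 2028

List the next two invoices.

Sun Sep 24 2028, Mon Oct 23 2028

Gaps between consecutive events: 29, 29, 29, 29, 29 days — a constant 29-day interval.
Sat Aug 26 2028 + 29 days = Sun Sep 24 2028.
Sun Sep 24 2028 + 29 days = Mon Oct 23 2028.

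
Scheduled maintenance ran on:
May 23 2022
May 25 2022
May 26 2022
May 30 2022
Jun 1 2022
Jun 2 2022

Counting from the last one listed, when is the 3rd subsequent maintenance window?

Jun 9 2022

Every event lands on a Monday or Wednesday or Thursday (gaps cycle 2, 1, 4, 2, 1).
So the schedule is: every Monday, Wednesday and Thursday.
Next Monday: Jun 6 2022.
The following Wednesday is Jun 8 2022.
Next Thursday: Jun 9 2022.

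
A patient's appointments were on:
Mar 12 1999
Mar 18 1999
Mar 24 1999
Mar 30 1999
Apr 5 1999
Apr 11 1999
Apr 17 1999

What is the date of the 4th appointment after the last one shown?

Gaps between consecutive events: 6, 6, 6, 6, 6, 6 days — a constant 6-day interval.
Apr 17 1999 + 6 days = Apr 23 1999.
Apr 23 1999 + 6 days = Apr 29 1999.
Apr 29 1999 + 6 days = May 5 1999.
May 5 1999 + 6 days = May 11 1999.

May 11 1999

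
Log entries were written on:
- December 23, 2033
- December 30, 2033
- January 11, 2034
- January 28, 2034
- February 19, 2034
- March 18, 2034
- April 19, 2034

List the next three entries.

May 26, 2034; July 7, 2034; August 23, 2034

The spacing grows by 5 each time: 7, 12, 17, 22, 27, 32 days.
Next gap: 37 days. April 19, 2034 + 37 days = May 26, 2034.
Next gap: 42 days. May 26, 2034 + 42 days = July 7, 2034.
Next gap: 47 days. July 7, 2034 + 47 days = August 23, 2034.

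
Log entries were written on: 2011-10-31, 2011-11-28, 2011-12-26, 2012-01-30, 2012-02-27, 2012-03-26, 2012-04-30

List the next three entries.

Every date is a Monday; gaps 28, 28, 35, 28, 28, 35 days.
Each is the last Monday of its month (at least one falls on the 29th or later, ruling out '4th Monday').
Last Monday of May 2012: 2012-05-28.
Last Monday of June 2012: 2012-06-25.
July 2012 ends with Monday 2012-07-30.

2012-05-28, 2012-06-25, 2012-07-30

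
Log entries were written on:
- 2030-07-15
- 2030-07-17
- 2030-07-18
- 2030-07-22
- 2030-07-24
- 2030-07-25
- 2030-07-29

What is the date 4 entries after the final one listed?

2030-08-07

Gaps: 2, 1, 4, 2, 1, 4 days — not constant, but cyclic with period 3.
The events fall on every Monday, Wednesday and Thursday.
Next Wednesday: 2030-07-31.
The following Thursday is 2030-08-01.
Next Monday: 2030-08-05.
Next Wednesday: 2030-08-07.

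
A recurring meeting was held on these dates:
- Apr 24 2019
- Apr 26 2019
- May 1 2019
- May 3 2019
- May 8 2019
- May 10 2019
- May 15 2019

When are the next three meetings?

May 17 2019, May 22 2019, May 24 2019

The gap pattern 2, 5, 2, 5, 2, 5 repeats every 2 events.
These are the Wednesdays and Fridays of each week.
Next Friday: May 17 2019.
The following Wednesday is May 22 2019.
Next Friday: May 24 2019.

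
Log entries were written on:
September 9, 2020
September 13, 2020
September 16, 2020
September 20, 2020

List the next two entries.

Every event lands on a Wednesday or Sunday (gaps cycle 4, 3, 4).
So the schedule is: every Wednesday and Sunday.
The following Wednesday is September 23, 2020.
Next Sunday: September 27, 2020.

September 23, 2020; September 27, 2020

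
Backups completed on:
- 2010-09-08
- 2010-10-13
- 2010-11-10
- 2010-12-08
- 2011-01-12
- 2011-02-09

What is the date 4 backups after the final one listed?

These are Wednesdays at 28- or 35-day spacing (35, 28, 28, 35, 28).
The pattern: 2nd Wednesday of the month.
March 2011 — 2nd Wednesday is 2011-03-09.
2nd Wednesday of April 2011: 2011-04-13.
May 2011 — 2nd Wednesday is 2011-05-11.
2nd Wednesday of June 2011: 2011-06-08.

2011-06-08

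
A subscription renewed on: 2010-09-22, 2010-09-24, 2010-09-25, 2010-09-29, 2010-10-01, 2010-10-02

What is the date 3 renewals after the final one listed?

2010-10-09

The gap pattern 2, 1, 4, 2, 1 repeats every 3 events.
These are the Wednesdays, Fridays and Saturdays of each week.
Next Wednesday: 2010-10-06.
Next Friday: 2010-10-08.
The following Saturday is 2010-10-09.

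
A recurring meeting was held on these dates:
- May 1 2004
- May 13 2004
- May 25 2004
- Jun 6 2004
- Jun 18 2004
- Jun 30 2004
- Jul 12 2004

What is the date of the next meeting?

The spacing is 12, 12, 12, 12, 12, 12 days — always 12 days.
Jul 12 2004 + 12 days = Jul 24 2004.

Jul 24 2004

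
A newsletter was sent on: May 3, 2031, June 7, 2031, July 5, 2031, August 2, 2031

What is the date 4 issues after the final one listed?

December 6, 2031

All dates are Saturdays, 35, 28, 28 days apart.
Specifically, the 1st Saturday of each month.
September 2031 — 1st Saturday is September 6, 2031.
1st Saturday of October 2031: October 4, 2031.
November 2031 — 1st Saturday is November 1, 2031.
1st Saturday of December 2031: December 6, 2031.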